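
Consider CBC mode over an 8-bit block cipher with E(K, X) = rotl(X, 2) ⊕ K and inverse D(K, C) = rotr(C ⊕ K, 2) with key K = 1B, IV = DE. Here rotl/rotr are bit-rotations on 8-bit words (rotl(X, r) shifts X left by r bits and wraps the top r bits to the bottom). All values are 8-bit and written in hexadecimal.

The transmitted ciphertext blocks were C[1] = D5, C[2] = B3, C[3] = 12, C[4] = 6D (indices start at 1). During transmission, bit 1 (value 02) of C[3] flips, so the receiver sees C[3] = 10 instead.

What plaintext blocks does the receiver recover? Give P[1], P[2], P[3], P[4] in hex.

P[1] = 6D, P[2] = FF, P[3] = 71, P[4] = 8D

CBC decryption: P_i = D(K, C_i) ⊕ C_{i−1}, with C_{0} = IV.
Only C[3] changed, to 10. In CBC, a change in C_i garbles P_i and flips the same bit in P_{i+1}. Decrypting the received ciphertext:
P[1]: D(K, D5) = B3; B3 ⊕ DE = 6D.
P[2]: D(K, B3) = 2A; 2A ⊕ D5 = FF.
P[3]: D(K, 10) = C2; C2 ⊕ B3 = 71.
P[4]: D(K, 6D) = 9D; 9D ⊕ 10 = 8D.
Blocks that differ from the original plaintext: P[3], P[4].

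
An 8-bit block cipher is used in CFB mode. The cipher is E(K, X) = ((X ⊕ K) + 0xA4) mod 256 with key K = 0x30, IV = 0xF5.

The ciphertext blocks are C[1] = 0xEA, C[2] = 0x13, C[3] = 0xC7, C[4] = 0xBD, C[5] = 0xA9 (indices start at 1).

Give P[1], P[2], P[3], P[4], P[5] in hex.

CFB decryption: P_i = C_i ⊕ E(K, C_{i−1}), with C_{0} = IV.
P[1]: E(K, 0xF5) = 0x69; 0xEA ⊕ 0x69 = 0x83.
P[2]: E(K, 0xEA) = 0x7E; 0x13 ⊕ 0x7E = 0x6D.
P[3]: E(K, 0x13) = 0xC7; 0xC7 ⊕ 0xC7 = 0x00.
P[4]: E(K, 0xC7) = 0x9B; 0xBD ⊕ 0x9B = 0x26.
P[5]: E(K, 0xBD) = 0x31; 0xA9 ⊕ 0x31 = 0x98.

P[1] = 0x83, P[2] = 0x6D, P[3] = 0x00, P[4] = 0x26, P[5] = 0x98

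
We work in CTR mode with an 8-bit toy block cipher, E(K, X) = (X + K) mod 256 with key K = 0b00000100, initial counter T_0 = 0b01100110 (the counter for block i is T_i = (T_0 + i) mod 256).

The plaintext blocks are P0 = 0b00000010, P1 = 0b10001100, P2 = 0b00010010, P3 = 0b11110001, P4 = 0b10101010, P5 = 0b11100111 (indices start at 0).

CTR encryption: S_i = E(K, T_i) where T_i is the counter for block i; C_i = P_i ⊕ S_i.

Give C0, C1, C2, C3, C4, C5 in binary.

C0: T = 0b01100110, S = E(K, T) = 0b01101010; 0b00000010 ⊕ 0b01101010 = 0b01101000.
C1: T = 0b01100111, S = E(K, T) = 0b01101011; 0b10001100 ⊕ 0b01101011 = 0b11100111.
C2: T = 0b01101000, S = E(K, T) = 0b01101100; 0b00010010 ⊕ 0b01101100 = 0b01111110.
C3: T = 0b01101001, S = E(K, T) = 0b01101101; 0b11110001 ⊕ 0b01101101 = 0b10011100.
C4: T = 0b01101010, S = E(K, T) = 0b01101110; 0b10101010 ⊕ 0b01101110 = 0b11000100.
C5: T = 0b01101011, S = E(K, T) = 0b01101111; 0b11100111 ⊕ 0b01101111 = 0b10001000.

C0 = 0b01101000, C1 = 0b11100111, C2 = 0b01111110, C3 = 0b10011100, C4 = 0b11000100, C5 = 0b10001000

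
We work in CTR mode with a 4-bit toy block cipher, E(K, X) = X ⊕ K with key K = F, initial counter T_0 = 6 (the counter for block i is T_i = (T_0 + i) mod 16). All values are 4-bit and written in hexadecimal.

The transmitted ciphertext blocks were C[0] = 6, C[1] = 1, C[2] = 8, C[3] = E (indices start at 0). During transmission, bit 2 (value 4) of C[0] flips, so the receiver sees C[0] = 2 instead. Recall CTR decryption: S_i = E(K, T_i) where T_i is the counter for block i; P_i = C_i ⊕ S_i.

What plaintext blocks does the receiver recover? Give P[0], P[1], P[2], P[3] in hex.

P[0] = B, P[1] = 9, P[2] = F, P[3] = 8

Only C[0] changed, to 2. In CTR, a change in C_i flips the same bit in P_i only; the keystream is unaffected. Decrypting the received ciphertext:
P[0]: T = 6, S = E(K, T) = 9; 2 ⊕ 9 = B.
P[1]: T = 7, S = E(K, T) = 8; 1 ⊕ 8 = 9.
P[2]: T = 8, S = E(K, T) = 7; 8 ⊕ 7 = F.
P[3]: T = 9, S = E(K, T) = 6; E ⊕ 6 = 8.
Blocks that differ from the original plaintext: P[0].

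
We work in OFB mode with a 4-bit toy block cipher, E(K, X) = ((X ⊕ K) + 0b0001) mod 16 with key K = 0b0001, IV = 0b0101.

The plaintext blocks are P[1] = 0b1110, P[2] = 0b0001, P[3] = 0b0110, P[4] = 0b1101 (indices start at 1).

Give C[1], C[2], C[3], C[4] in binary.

OFB encryption: S_i = E(K, S_{i−1}) with S_{0} = IV; C_i = P_i ⊕ S_i.
C[1]: S = E(K, 0b0101) = 0b0101; 0b1110 ⊕ 0b0101 = 0b1011.
C[2]: S = E(K, 0b0101) = 0b0101; 0b0001 ⊕ 0b0101 = 0b0100.
C[3]: S = E(K, 0b0101) = 0b0101; 0b0110 ⊕ 0b0101 = 0b0011.
C[4]: S = E(K, 0b0101) = 0b0101; 0b1101 ⊕ 0b0101 = 0b1000.

C[1] = 0b1011, C[2] = 0b0100, C[3] = 0b0011, C[4] = 0b1000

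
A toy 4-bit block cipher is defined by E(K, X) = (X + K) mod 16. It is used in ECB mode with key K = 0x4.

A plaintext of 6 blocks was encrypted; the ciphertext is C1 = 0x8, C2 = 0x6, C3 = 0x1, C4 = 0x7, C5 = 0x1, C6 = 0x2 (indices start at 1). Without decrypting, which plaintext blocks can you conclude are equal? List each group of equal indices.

ECB encrypts each block independently with the same key, so equal ciphertext blocks imply equal plaintext blocks.
C3 = C5 = 0x1, so P3 = P5.

P3 = P5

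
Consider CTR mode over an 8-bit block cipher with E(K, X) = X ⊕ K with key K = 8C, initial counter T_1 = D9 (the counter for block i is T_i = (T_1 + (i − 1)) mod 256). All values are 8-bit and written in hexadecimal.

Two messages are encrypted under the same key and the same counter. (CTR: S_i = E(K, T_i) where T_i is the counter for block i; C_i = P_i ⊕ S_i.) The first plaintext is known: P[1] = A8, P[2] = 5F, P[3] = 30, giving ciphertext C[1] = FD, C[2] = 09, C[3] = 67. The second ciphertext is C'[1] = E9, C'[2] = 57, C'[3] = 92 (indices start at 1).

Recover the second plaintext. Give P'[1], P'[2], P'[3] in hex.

In CTR with a reused counter, both messages share the same keystream S_i, so C_i ⊕ C'_i = P_i ⊕ P'_i and thus P'_i = P_i ⊕ C_i ⊕ C'_i.
P'[1]: A8 ⊕ FD ⊕ E9 = BC.
P'[2]: 5F ⊕ 09 ⊕ 57 = 01.
P'[3]: 30 ⊕ 67 ⊕ 92 = C5.

P'[1] = BC, P'[2] = 01, P'[3] = C5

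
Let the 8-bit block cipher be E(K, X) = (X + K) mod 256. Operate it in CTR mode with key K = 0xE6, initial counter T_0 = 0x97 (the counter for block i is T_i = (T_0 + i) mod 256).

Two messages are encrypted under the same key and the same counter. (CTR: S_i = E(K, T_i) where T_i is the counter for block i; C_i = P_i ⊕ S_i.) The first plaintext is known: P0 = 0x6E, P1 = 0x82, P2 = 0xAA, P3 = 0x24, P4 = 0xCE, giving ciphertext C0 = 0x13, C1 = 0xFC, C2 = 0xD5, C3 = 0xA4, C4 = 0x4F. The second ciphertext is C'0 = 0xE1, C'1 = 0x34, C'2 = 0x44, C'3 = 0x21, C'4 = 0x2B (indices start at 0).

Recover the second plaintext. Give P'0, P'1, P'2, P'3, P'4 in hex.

P'0 = 0x9C, P'1 = 0x4A, P'2 = 0x3B, P'3 = 0xA1, P'4 = 0xAA

In CTR with a reused counter, both messages share the same keystream S_i, so C_i ⊕ C'_i = P_i ⊕ P'_i and thus P'_i = P_i ⊕ C_i ⊕ C'_i.
P'0: 0x6E ⊕ 0x13 ⊕ 0xE1 = 0x9C.
P'1: 0x82 ⊕ 0xFC ⊕ 0x34 = 0x4A.
P'2: 0xAA ⊕ 0xD5 ⊕ 0x44 = 0x3B.
P'3: 0x24 ⊕ 0xA4 ⊕ 0x21 = 0xA1.
P'4: 0xCE ⊕ 0x4F ⊕ 0x2B = 0xAA.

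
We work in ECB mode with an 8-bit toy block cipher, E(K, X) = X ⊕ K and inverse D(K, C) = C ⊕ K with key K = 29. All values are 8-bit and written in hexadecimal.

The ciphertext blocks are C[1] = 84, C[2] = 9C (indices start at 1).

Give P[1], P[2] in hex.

P[1] = AD, P[2] = B5

ECB decryption: P_i = D(K, C_i).
P[1]: D(K, 84) = AD.
P[2]: D(K, 9C) = B5.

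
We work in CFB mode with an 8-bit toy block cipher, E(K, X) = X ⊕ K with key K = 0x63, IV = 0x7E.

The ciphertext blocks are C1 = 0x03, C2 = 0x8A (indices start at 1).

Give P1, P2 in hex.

CFB decryption: P_i = C_i ⊕ E(K, C_{i−1}), with C_{0} = IV.
P1: E(K, 0x7E) = 0x1D; 0x03 ⊕ 0x1D = 0x1E.
P2: E(K, 0x03) = 0x60; 0x8A ⊕ 0x60 = 0xEA.

P1 = 0x1E, P2 = 0xEA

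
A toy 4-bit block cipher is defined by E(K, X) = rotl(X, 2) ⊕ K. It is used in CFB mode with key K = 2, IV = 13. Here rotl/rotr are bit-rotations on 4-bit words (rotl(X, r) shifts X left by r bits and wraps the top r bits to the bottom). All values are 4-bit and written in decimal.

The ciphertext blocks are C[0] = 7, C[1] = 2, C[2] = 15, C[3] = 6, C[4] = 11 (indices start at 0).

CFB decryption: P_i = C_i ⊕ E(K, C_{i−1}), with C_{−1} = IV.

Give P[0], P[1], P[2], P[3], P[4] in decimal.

P[0] = 2, P[1] = 13, P[2] = 5, P[3] = 11, P[4] = 0

P[0]: E(K, 13) = 5; 7 ⊕ 5 = 2.
P[1]: E(K, 7) = 15; 2 ⊕ 15 = 13.
P[2]: E(K, 2) = 10; 15 ⊕ 10 = 5.
P[3]: E(K, 15) = 13; 6 ⊕ 13 = 11.
P[4]: E(K, 6) = 11; 11 ⊕ 11 = 0.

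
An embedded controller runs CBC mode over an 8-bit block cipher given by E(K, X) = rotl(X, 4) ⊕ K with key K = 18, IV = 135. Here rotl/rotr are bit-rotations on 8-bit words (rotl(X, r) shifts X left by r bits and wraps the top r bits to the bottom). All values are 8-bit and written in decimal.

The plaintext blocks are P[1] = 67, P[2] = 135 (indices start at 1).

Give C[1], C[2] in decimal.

C[1] = 94, C[2] = 143

CBC encryption: C_i = E(K, P_i ⊕ C_{i−1}), with C_{0} = IV.
C[1]: P[1] ⊕ 135 = 196; E(K, 196) = 94.
C[2]: P[2] ⊕ 94 = 217; E(K, 217) = 143.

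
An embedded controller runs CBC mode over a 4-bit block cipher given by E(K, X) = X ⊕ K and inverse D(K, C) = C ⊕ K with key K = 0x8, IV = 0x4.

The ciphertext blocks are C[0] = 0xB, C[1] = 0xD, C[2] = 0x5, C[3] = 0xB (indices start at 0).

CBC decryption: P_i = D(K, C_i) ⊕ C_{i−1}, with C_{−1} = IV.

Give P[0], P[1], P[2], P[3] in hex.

P[0]: D(K, 0xB) = 0x3; 0x3 ⊕ 0x4 = 0x7.
P[1]: D(K, 0xD) = 0x5; 0x5 ⊕ 0xB = 0xE.
P[2]: D(K, 0x5) = 0xD; 0xD ⊕ 0xD = 0x0.
P[3]: D(K, 0xB) = 0x3; 0x3 ⊕ 0x5 = 0x6.

P[0] = 0x7, P[1] = 0xE, P[2] = 0x0, P[3] = 0x6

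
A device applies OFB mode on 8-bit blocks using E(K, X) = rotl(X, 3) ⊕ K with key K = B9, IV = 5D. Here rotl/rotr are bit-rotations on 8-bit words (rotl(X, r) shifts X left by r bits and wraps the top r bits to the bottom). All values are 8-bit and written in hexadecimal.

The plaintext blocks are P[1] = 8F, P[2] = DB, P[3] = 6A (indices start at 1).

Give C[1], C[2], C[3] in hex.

OFB encryption: S_i = E(K, S_{i−1}) with S_{0} = IV; C_i = P_i ⊕ S_i.
C[1]: S = E(K, 5D) = 53; 8F ⊕ 53 = DC.
C[2]: S = E(K, 53) = 23; DB ⊕ 23 = F8.
C[3]: S = E(K, 23) = A0; 6A ⊕ A0 = CA.

C[1] = DC, C[2] = F8, C[3] = CA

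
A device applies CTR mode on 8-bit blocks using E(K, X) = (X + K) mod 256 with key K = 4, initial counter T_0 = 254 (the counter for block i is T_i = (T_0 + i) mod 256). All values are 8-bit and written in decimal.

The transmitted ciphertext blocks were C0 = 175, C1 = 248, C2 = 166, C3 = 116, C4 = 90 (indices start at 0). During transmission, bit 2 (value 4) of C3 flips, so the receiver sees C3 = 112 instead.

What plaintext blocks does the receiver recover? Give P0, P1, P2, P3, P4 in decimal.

P0 = 173, P1 = 251, P2 = 162, P3 = 117, P4 = 92

CTR decryption: S_i = E(K, T_i) where T_i is the counter for block i; P_i = C_i ⊕ S_i.
Only C3 changed, to 112. In CTR, a change in C_i flips the same bit in P_i only; the keystream is unaffected. Decrypting the received ciphertext:
P0: T = 254, S = E(K, T) = 2; 175 ⊕ 2 = 173.
P1: T = 255, S = E(K, T) = 3; 248 ⊕ 3 = 251.
P2: T = 0, S = E(K, T) = 4; 166 ⊕ 4 = 162.
P3: T = 1, S = E(K, T) = 5; 112 ⊕ 5 = 117.
P4: T = 2, S = E(K, T) = 6; 90 ⊕ 6 = 92.
Blocks that differ from the original plaintext: P3.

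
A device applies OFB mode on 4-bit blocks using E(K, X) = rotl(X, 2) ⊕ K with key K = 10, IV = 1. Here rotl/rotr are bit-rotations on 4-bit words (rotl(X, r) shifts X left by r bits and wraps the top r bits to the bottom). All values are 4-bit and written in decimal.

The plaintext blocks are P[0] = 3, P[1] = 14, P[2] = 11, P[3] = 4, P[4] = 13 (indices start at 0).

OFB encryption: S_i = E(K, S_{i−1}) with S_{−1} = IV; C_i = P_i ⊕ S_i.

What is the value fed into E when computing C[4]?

1

C[0]: S = E(K, 1) = 14; 3 ⊕ 14 = 13.
C[1]: S = E(K, 14) = 1; 14 ⊕ 1 = 15.
C[2]: S = E(K, 1) = 14; 11 ⊕ 14 = 5.
C[3]: S = E(K, 14) = 1; 4 ⊕ 1 = 5.
C[4]: S = E(K, 1) = 14; 13 ⊕ 14 = 3.
So the input to E for block [4] is 1.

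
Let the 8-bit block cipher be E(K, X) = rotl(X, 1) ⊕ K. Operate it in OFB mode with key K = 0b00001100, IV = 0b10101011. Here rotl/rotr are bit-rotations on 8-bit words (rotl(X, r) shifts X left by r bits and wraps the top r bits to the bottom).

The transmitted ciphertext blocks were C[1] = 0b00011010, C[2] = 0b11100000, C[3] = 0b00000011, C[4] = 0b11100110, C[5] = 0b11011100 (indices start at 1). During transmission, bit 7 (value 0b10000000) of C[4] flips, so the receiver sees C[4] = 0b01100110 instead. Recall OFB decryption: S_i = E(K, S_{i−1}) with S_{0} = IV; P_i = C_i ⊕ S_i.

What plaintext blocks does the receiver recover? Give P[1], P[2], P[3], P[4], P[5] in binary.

P[1] = 0b01000001, P[2] = 0b01011010, P[3] = 0b01111010, P[4] = 0b10011000, P[5] = 0b00101101

Only C[4] changed, to 0b01100110. In OFB, a change in C_i flips the same bit in P_i only; the keystream is unaffected. Decrypting the received ciphertext:
P[1]: S = E(K, 0b10101011) = 0b01011011; 0b00011010 ⊕ 0b01011011 = 0b01000001.
P[2]: S = E(K, 0b01011011) = 0b10111010; 0b11100000 ⊕ 0b10111010 = 0b01011010.
P[3]: S = E(K, 0b10111010) = 0b01111001; 0b00000011 ⊕ 0b01111001 = 0b01111010.
P[4]: S = E(K, 0b01111001) = 0b11111110; 0b01100110 ⊕ 0b11111110 = 0b10011000.
P[5]: S = E(K, 0b11111110) = 0b11110001; 0b11011100 ⊕ 0b11110001 = 0b00101101.
Blocks that differ from the original plaintext: P[4].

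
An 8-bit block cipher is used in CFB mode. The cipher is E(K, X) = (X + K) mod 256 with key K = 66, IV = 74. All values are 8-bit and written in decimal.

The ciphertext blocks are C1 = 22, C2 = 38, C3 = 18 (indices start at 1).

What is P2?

P2 = 126

CFB decryption: P_i = C_i ⊕ E(K, C_{i−1}), with C_{0} = IV.
P2: E(K, 22) = 88; 38 ⊕ 88 = 126.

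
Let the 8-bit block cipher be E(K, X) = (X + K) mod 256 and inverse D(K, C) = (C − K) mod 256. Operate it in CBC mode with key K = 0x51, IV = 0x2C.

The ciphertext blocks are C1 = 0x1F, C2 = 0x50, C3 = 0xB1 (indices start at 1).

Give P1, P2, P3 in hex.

CBC decryption: P_i = D(K, C_i) ⊕ C_{i−1}, with C_{0} = IV.
P1: D(K, 0x1F) = 0xCE; 0xCE ⊕ 0x2C = 0xE2.
P2: D(K, 0x50) = 0xFF; 0xFF ⊕ 0x1F = 0xE0.
P3: D(K, 0xB1) = 0x60; 0x60 ⊕ 0x50 = 0x30.

P1 = 0xE2, P2 = 0xE0, P3 = 0x30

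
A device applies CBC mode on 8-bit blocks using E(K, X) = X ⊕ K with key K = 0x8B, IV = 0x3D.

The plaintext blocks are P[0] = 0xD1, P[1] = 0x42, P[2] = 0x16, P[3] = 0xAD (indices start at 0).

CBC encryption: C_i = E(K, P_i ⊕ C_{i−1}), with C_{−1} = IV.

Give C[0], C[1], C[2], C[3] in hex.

C[0]: P[0] ⊕ 0x3D = 0xEC; E(K, 0xEC) = 0x67.
C[1]: P[1] ⊕ 0x67 = 0x25; E(K, 0x25) = 0xAE.
C[2]: P[2] ⊕ 0xAE = 0xB8; E(K, 0xB8) = 0x33.
C[3]: P[3] ⊕ 0x33 = 0x9E; E(K, 0x9E) = 0x15.

C[0] = 0x67, C[1] = 0xAE, C[2] = 0x33, C[3] = 0x15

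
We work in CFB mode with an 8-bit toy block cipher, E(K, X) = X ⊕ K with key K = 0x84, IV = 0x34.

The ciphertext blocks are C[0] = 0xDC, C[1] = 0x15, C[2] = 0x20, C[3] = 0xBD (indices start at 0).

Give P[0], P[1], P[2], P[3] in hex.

CFB decryption: P_i = C_i ⊕ E(K, C_{i−1}), with C_{−1} = IV.
P[0]: E(K, 0x34) = 0xB0; 0xDC ⊕ 0xB0 = 0x6C.
P[1]: E(K, 0xDC) = 0x58; 0x15 ⊕ 0x58 = 0x4D.
P[2]: E(K, 0x15) = 0x91; 0x20 ⊕ 0x91 = 0xB1.
P[3]: E(K, 0x20) = 0xA4; 0xBD ⊕ 0xA4 = 0x19.

P[0] = 0x6C, P[1] = 0x4D, P[2] = 0xB1, P[3] = 0x19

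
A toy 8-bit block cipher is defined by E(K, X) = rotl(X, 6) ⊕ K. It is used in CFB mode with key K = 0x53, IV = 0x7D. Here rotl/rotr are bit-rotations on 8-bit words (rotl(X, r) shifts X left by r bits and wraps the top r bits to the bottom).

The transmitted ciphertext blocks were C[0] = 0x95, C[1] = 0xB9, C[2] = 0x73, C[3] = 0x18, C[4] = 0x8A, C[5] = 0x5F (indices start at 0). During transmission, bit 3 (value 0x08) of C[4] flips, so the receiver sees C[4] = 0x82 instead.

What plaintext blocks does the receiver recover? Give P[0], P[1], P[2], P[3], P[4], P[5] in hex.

P[0] = 0x99, P[1] = 0x8F, P[2] = 0x4E, P[3] = 0x97, P[4] = 0xD7, P[5] = 0xAC

CFB decryption: P_i = C_i ⊕ E(K, C_{i−1}), with C_{−1} = IV.
Only C[4] changed, to 0x82. In CFB, a change in C_i flips the same bit in P_i and garbles P_{i+1}. Decrypting the received ciphertext:
P[0]: E(K, 0x7D) = 0x0C; 0x95 ⊕ 0x0C = 0x99.
P[1]: E(K, 0x95) = 0x36; 0xB9 ⊕ 0x36 = 0x8F.
P[2]: E(K, 0xB9) = 0x3D; 0x73 ⊕ 0x3D = 0x4E.
P[3]: E(K, 0x73) = 0x8F; 0x18 ⊕ 0x8F = 0x97.
P[4]: E(K, 0x18) = 0x55; 0x82 ⊕ 0x55 = 0xD7.
P[5]: E(K, 0x82) = 0xF3; 0x5F ⊕ 0xF3 = 0xAC.
Blocks that differ from the original plaintext: P[4], P[5].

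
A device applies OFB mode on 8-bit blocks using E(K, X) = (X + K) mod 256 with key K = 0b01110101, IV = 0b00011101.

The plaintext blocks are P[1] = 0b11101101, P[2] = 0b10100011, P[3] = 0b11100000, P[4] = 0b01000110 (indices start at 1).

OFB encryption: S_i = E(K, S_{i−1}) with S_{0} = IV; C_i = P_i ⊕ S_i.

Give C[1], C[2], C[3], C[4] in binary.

C[1] = 0b01111111, C[2] = 0b10100100, C[3] = 0b10011100, C[4] = 0b10110111

C[1]: S = E(K, 0b00011101) = 0b10010010; 0b11101101 ⊕ 0b10010010 = 0b01111111.
C[2]: S = E(K, 0b10010010) = 0b00000111; 0b10100011 ⊕ 0b00000111 = 0b10100100.
C[3]: S = E(K, 0b00000111) = 0b01111100; 0b11100000 ⊕ 0b01111100 = 0b10011100.
C[4]: S = E(K, 0b01111100) = 0b11110001; 0b01000110 ⊕ 0b11110001 = 0b10110111.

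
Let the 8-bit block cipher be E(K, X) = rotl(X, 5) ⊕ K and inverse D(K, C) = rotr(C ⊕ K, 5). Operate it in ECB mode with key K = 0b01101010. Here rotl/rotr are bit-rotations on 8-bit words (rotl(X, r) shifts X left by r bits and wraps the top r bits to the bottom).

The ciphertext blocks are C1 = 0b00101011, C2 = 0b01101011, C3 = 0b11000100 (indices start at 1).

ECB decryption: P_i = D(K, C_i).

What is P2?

P2 = 0b00001000

P2: D(K, 0b01101011) = 0b00001000.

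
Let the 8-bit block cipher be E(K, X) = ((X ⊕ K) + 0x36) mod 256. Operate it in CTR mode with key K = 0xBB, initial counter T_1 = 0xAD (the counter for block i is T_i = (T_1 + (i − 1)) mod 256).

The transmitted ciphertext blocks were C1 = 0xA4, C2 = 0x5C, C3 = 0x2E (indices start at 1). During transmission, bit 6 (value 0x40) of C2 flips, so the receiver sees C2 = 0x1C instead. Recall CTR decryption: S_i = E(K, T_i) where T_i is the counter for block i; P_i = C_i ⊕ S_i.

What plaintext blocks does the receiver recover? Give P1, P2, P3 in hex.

P1 = 0xE8, P2 = 0x57, P3 = 0x64

Only C2 changed, to 0x1C. In CTR, a change in C_i flips the same bit in P_i only; the keystream is unaffected. Decrypting the received ciphertext:
P1: T = 0xAD, S = E(K, T) = 0x4C; 0xA4 ⊕ 0x4C = 0xE8.
P2: T = 0xAE, S = E(K, T) = 0x4B; 0x1C ⊕ 0x4B = 0x57.
P3: T = 0xAF, S = E(K, T) = 0x4A; 0x2E ⊕ 0x4A = 0x64.
Blocks that differ from the original plaintext: P2.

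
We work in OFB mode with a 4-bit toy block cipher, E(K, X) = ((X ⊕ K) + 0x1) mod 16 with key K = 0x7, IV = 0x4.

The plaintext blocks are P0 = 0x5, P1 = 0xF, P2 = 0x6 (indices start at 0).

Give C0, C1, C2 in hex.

OFB encryption: S_i = E(K, S_{i−1}) with S_{−1} = IV; C_i = P_i ⊕ S_i.
C0: S = E(K, 0x4) = 0x4; 0x5 ⊕ 0x4 = 0x1.
C1: S = E(K, 0x4) = 0x4; 0xF ⊕ 0x4 = 0xB.
C2: S = E(K, 0x4) = 0x4; 0x6 ⊕ 0x4 = 0x2.

C0 = 0x1, C1 = 0xB, C2 = 0x2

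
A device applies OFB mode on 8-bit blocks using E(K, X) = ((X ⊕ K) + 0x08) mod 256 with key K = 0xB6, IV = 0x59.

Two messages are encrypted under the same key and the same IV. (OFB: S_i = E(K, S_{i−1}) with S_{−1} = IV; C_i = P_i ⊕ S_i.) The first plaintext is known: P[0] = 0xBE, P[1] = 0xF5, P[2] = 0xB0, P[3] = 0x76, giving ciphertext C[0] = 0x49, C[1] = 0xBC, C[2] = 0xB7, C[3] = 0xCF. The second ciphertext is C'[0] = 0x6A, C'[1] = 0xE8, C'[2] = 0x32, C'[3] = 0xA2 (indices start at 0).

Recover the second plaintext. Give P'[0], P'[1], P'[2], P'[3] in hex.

In OFB with a reused IV, both messages share the same keystream S_i, so C_i ⊕ C'_i = P_i ⊕ P'_i and thus P'_i = P_i ⊕ C_i ⊕ C'_i.
P'[0]: 0xBE ⊕ 0x49 ⊕ 0x6A = 0x9D.
P'[1]: 0xF5 ⊕ 0xBC ⊕ 0xE8 = 0xA1.
P'[2]: 0xB0 ⊕ 0xB7 ⊕ 0x32 = 0x35.
P'[3]: 0x76 ⊕ 0xCF ⊕ 0xA2 = 0x1B.

P'[0] = 0x9D, P'[1] = 0xA1, P'[2] = 0x35, P'[3] = 0x1B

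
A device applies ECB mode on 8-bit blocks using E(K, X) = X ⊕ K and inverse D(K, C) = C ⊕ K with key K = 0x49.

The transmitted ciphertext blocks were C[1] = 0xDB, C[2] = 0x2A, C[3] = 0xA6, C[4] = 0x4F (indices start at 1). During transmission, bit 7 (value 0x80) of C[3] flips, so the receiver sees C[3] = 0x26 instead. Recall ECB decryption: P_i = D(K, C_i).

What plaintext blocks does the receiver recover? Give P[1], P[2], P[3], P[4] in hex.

Only C[3] changed, to 0x26. In ECB, a change in C_i affects only P_i. Decrypting the received ciphertext:
P[1]: D(K, 0xDB) = 0x92.
P[2]: D(K, 0x2A) = 0x63.
P[3]: D(K, 0x26) = 0x6F.
P[4]: D(K, 0x4F) = 0x06.
Blocks that differ from the original plaintext: P[3].

P[1] = 0x92, P[2] = 0x63, P[3] = 0x6F, P[4] = 0x06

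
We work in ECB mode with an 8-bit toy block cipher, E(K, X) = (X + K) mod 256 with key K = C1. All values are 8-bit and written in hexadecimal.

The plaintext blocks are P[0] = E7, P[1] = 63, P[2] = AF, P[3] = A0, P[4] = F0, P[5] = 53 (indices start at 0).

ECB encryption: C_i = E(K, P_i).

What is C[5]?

C[5] = 14

C[5]: E(K, 53) = 14.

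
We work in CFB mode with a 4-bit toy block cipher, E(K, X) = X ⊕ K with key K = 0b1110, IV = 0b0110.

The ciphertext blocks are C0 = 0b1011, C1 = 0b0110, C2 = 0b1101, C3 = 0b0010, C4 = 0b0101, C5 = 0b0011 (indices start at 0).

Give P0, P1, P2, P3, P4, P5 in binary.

CFB decryption: P_i = C_i ⊕ E(K, C_{i−1}), with C_{−1} = IV.
P0: E(K, 0b0110) = 0b1000; 0b1011 ⊕ 0b1000 = 0b0011.
P1: E(K, 0b1011) = 0b0101; 0b0110 ⊕ 0b0101 = 0b0011.
P2: E(K, 0b0110) = 0b1000; 0b1101 ⊕ 0b1000 = 0b0101.
P3: E(K, 0b1101) = 0b0011; 0b0010 ⊕ 0b0011 = 0b0001.
P4: E(K, 0b0010) = 0b1100; 0b0101 ⊕ 0b1100 = 0b1001.
P5: E(K, 0b0101) = 0b1011; 0b0011 ⊕ 0b1011 = 0b1000.

P0 = 0b0011, P1 = 0b0011, P2 = 0b0101, P3 = 0b0001, P4 = 0b1001, P5 = 0b1000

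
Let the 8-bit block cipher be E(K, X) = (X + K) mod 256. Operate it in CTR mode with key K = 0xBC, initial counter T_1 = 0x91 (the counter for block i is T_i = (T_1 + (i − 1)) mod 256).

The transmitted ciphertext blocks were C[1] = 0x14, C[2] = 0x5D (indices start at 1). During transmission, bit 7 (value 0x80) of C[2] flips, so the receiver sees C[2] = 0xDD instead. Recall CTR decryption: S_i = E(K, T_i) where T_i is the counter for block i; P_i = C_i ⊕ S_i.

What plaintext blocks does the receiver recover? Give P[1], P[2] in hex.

P[1] = 0x59, P[2] = 0x93

Only C[2] changed, to 0xDD. In CTR, a change in C_i flips the same bit in P_i only; the keystream is unaffected. Decrypting the received ciphertext:
P[1]: T = 0x91, S = E(K, T) = 0x4D; 0x14 ⊕ 0x4D = 0x59.
P[2]: T = 0x92, S = E(K, T) = 0x4E; 0xDD ⊕ 0x4E = 0x93.
Blocks that differ from the original plaintext: P[2].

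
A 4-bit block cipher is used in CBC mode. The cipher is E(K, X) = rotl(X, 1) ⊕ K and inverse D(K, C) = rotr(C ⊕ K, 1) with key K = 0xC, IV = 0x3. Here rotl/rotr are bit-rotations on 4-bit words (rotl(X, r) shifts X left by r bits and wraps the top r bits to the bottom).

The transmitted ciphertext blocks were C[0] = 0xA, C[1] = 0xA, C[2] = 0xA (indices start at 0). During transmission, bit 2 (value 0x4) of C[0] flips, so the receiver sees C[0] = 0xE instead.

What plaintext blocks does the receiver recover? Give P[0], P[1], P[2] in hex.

P[0] = 0x2, P[1] = 0xD, P[2] = 0x9

CBC decryption: P_i = D(K, C_i) ⊕ C_{i−1}, with C_{−1} = IV.
Only C[0] changed, to 0xE. In CBC, a change in C_i garbles P_i and flips the same bit in P_{i+1}. Decrypting the received ciphertext:
P[0]: D(K, 0xE) = 0x1; 0x1 ⊕ 0x3 = 0x2.
P[1]: D(K, 0xA) = 0x3; 0x3 ⊕ 0xE = 0xD.
P[2]: D(K, 0xA) = 0x3; 0x3 ⊕ 0xA = 0x9.
Blocks that differ from the original plaintext: P[0], P[1].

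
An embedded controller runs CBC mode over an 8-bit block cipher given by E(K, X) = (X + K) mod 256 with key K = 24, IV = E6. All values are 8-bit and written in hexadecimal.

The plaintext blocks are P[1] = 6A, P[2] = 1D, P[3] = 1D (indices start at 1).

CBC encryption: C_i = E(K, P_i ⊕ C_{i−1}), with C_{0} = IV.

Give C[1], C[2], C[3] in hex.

C[1] = B0, C[2] = D1, C[3] = F0

C[1]: P[1] ⊕ E6 = 8C; E(K, 8C) = B0.
C[2]: P[2] ⊕ B0 = AD; E(K, AD) = D1.
C[3]: P[3] ⊕ D1 = CC; E(K, CC) = F0.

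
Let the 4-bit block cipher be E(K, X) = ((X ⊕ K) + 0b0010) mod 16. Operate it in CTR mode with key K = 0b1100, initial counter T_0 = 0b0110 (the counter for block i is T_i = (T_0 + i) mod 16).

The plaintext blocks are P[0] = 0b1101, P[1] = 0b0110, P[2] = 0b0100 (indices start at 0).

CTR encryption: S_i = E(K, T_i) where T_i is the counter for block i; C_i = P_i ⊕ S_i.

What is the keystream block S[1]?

C[0]: T = 0b0110, S = E(K, T) = 0b1100; 0b1101 ⊕ 0b1100 = 0b0001.
C[1]: T = 0b0111, S = E(K, T) = 0b1101; 0b0110 ⊕ 0b1101 = 0b1011.
So S[1] = 0b1101.

0b1101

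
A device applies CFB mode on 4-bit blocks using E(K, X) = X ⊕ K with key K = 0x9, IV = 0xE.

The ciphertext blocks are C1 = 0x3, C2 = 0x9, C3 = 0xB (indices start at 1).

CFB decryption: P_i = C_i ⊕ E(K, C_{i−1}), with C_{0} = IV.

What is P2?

P2: E(K, 0x3) = 0xA; 0x9 ⊕ 0xA = 0x3.

P2 = 0x3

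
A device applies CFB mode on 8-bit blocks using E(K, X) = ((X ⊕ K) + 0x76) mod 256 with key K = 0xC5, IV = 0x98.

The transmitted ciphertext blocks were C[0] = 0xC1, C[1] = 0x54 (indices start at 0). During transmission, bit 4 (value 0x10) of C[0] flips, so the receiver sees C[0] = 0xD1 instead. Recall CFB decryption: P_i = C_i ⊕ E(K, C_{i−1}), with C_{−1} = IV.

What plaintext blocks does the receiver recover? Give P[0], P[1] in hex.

P[0] = 0x02, P[1] = 0xDE

Only C[0] changed, to 0xD1. In CFB, a change in C_i flips the same bit in P_i and garbles P_{i+1}. Decrypting the received ciphertext:
P[0]: E(K, 0x98) = 0xD3; 0xD1 ⊕ 0xD3 = 0x02.
P[1]: E(K, 0xD1) = 0x8A; 0x54 ⊕ 0x8A = 0xDE.
Blocks that differ from the original plaintext: P[0], P[1].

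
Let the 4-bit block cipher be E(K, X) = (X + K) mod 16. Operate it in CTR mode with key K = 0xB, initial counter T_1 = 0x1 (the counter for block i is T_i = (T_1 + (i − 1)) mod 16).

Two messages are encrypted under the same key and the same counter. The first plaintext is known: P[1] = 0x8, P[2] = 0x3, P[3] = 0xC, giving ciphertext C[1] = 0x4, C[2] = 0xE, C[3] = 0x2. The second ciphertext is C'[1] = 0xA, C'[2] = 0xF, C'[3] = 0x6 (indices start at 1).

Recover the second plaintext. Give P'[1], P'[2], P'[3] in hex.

In CTR with a reused counter, both messages share the same keystream S_i, so C_i ⊕ C'_i = P_i ⊕ P'_i and thus P'_i = P_i ⊕ C_i ⊕ C'_i.
P'[1]: 0x8 ⊕ 0x4 ⊕ 0xA = 0x6.
P'[2]: 0x3 ⊕ 0xE ⊕ 0xF = 0x2.
P'[3]: 0xC ⊕ 0x2 ⊕ 0x6 = 0x8.

P'[1] = 0x6, P'[2] = 0x2, P'[3] = 0x8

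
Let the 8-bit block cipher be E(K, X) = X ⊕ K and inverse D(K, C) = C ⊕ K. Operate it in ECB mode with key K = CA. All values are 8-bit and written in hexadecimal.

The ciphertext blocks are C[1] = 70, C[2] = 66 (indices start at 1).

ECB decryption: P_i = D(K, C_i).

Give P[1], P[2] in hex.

P[1] = BA, P[2] = AC

P[1]: D(K, 70) = BA.
P[2]: D(K, 66) = AC.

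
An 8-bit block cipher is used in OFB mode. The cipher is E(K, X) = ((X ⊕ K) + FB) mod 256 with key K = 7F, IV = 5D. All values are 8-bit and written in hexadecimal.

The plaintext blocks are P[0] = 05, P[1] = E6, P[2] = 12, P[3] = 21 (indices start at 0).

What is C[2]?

C[2] = 0F

OFB encryption: S_i = E(K, S_{i−1}) with S_{−1} = IV; C_i = P_i ⊕ S_i.
C[0]: S = E(K, 5D) = 1D; 05 ⊕ 1D = 18.
C[1]: S = E(K, 1D) = 5D; E6 ⊕ 5D = BB.
C[2]: S = E(K, 5D) = 1D; 12 ⊕ 1D = 0F.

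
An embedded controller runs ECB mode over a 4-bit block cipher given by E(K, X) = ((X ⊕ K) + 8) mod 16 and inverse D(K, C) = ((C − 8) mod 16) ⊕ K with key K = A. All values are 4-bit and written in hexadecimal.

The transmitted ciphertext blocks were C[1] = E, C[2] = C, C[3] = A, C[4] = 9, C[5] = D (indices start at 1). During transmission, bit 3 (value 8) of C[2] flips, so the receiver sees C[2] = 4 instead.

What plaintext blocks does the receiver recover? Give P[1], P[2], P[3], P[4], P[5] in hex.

P[1] = C, P[2] = 6, P[3] = 8, P[4] = B, P[5] = F

ECB decryption: P_i = D(K, C_i).
Only C[2] changed, to 4. In ECB, a change in C_i affects only P_i. Decrypting the received ciphertext:
P[1]: D(K, E) = C.
P[2]: D(K, 4) = 6.
P[3]: D(K, A) = 8.
P[4]: D(K, 9) = B.
P[5]: D(K, D) = F.
Blocks that differ from the original plaintext: P[2].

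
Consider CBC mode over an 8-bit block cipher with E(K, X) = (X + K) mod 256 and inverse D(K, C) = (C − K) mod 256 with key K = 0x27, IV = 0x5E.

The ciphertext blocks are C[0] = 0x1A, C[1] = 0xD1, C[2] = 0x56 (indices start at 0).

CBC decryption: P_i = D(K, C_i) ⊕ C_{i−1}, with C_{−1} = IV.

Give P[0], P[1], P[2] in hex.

P[0]: D(K, 0x1A) = 0xF3; 0xF3 ⊕ 0x5E = 0xAD.
P[1]: D(K, 0xD1) = 0xAA; 0xAA ⊕ 0x1A = 0xB0.
P[2]: D(K, 0x56) = 0x2F; 0x2F ⊕ 0xD1 = 0xFE.

P[0] = 0xAD, P[1] = 0xB0, P[2] = 0xFE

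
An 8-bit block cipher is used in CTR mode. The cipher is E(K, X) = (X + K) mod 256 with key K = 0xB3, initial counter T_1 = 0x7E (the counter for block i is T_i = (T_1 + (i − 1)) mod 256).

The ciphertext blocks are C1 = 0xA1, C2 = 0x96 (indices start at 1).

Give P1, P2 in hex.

P1 = 0x90, P2 = 0xA4

CTR decryption: S_i = E(K, T_i) where T_i is the counter for block i; P_i = C_i ⊕ S_i.
P1: T = 0x7E, S = E(K, T) = 0x31; 0xA1 ⊕ 0x31 = 0x90.
P2: T = 0x7F, S = E(K, T) = 0x32; 0x96 ⊕ 0x32 = 0xA4.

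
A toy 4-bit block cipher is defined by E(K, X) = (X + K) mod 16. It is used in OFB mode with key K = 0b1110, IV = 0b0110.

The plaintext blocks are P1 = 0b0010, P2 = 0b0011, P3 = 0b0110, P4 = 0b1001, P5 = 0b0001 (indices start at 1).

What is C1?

OFB encryption: S_i = E(K, S_{i−1}) with S_{0} = IV; C_i = P_i ⊕ S_i.
C1: S = E(K, 0b0110) = 0b0100; 0b0010 ⊕ 0b0100 = 0b0110.

C1 = 0b0110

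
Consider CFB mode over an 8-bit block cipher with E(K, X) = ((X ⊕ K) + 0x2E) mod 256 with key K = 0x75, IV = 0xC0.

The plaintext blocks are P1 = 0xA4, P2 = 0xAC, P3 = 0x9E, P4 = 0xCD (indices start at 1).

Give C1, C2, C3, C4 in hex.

CFB encryption: C_i = P_i ⊕ E(K, C_{i−1}), with C_{0} = IV.
C1: E(K, 0xC0) = 0xE3; 0xA4 ⊕ 0xE3 = 0x47.
C2: E(K, 0x47) = 0x60; 0xAC ⊕ 0x60 = 0xCC.
C3: E(K, 0xCC) = 0xE7; 0x9E ⊕ 0xE7 = 0x79.
C4: E(K, 0x79) = 0x3A; 0xCD ⊕ 0x3A = 0xF7.

C1 = 0x47, C2 = 0xCC, C3 = 0x79, C4 = 0xF7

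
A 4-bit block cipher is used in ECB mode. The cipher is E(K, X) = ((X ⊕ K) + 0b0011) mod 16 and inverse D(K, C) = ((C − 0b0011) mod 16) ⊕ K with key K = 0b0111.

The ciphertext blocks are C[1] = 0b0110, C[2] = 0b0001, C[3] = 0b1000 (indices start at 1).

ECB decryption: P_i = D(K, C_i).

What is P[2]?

P[2]: D(K, 0b0001) = 0b1001.

P[2] = 0b1001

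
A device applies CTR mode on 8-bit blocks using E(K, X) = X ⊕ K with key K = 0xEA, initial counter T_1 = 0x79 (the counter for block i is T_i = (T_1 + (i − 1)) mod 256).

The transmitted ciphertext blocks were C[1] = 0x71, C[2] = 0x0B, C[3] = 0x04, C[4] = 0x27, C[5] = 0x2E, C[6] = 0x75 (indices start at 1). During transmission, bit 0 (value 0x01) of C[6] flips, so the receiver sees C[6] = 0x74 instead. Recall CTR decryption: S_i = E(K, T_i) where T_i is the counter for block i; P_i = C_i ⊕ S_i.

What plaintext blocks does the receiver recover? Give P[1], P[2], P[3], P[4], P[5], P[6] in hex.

Only C[6] changed, to 0x74. In CTR, a change in C_i flips the same bit in P_i only; the keystream is unaffected. Decrypting the received ciphertext:
P[1]: T = 0x79, S = E(K, T) = 0x93; 0x71 ⊕ 0x93 = 0xE2.
P[2]: T = 0x7A, S = E(K, T) = 0x90; 0x0B ⊕ 0x90 = 0x9B.
P[3]: T = 0x7B, S = E(K, T) = 0x91; 0x04 ⊕ 0x91 = 0x95.
P[4]: T = 0x7C, S = E(K, T) = 0x96; 0x27 ⊕ 0x96 = 0xB1.
P[5]: T = 0x7D, S = E(K, T) = 0x97; 0x2E ⊕ 0x97 = 0xB9.
P[6]: T = 0x7E, S = E(K, T) = 0x94; 0x74 ⊕ 0x94 = 0xE0.
Blocks that differ from the original plaintext: P[6].

P[1] = 0xE2, P[2] = 0x9B, P[3] = 0x95, P[4] = 0xB1, P[5] = 0xB9, P[6] = 0xE0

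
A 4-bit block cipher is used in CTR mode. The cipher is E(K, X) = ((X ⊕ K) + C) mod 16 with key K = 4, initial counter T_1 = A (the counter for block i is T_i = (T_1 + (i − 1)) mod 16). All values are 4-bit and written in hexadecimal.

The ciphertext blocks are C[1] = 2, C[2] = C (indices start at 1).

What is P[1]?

P[1] = 8

CTR decryption: S_i = E(K, T_i) where T_i is the counter for block i; P_i = C_i ⊕ S_i.
P[1]: T = A, S = E(K, T) = A; 2 ⊕ A = 8.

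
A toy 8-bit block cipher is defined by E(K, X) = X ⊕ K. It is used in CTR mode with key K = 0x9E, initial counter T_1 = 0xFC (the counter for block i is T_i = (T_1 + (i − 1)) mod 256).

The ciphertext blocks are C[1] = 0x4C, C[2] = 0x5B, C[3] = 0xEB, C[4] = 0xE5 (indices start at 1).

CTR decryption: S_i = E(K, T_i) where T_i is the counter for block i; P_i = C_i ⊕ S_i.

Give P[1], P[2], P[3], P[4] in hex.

P[1]: T = 0xFC, S = E(K, T) = 0x62; 0x4C ⊕ 0x62 = 0x2E.
P[2]: T = 0xFD, S = E(K, T) = 0x63; 0x5B ⊕ 0x63 = 0x38.
P[3]: T = 0xFE, S = E(K, T) = 0x60; 0xEB ⊕ 0x60 = 0x8B.
P[4]: T = 0xFF, S = E(K, T) = 0x61; 0xE5 ⊕ 0x61 = 0x84.

P[1] = 0x2E, P[2] = 0x38, P[3] = 0x8B, P[4] = 0x84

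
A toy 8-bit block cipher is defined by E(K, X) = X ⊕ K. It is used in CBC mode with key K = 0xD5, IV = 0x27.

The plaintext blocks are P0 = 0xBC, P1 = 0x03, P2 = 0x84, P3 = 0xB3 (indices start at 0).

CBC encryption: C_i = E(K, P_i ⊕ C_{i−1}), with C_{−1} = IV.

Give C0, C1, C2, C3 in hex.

C0: P0 ⊕ 0x27 = 0x9B; E(K, 0x9B) = 0x4E.
C1: P1 ⊕ 0x4E = 0x4D; E(K, 0x4D) = 0x98.
C2: P2 ⊕ 0x98 = 0x1C; E(K, 0x1C) = 0xC9.
C3: P3 ⊕ 0xC9 = 0x7A; E(K, 0x7A) = 0xAF.

C0 = 0x4E, C1 = 0x98, C2 = 0xC9, C3 = 0xAF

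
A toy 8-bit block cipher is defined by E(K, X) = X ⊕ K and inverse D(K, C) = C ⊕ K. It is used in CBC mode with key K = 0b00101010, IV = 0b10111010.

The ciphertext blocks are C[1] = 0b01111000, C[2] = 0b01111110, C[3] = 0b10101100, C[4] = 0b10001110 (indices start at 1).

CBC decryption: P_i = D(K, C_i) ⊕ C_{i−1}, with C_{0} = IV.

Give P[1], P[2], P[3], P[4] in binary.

P[1] = 0b11101000, P[2] = 0b00101100, P[3] = 0b11111000, P[4] = 0b00001000

P[1]: D(K, 0b01111000) = 0b01010010; 0b01010010 ⊕ 0b10111010 = 0b11101000.
P[2]: D(K, 0b01111110) = 0b01010100; 0b01010100 ⊕ 0b01111000 = 0b00101100.
P[3]: D(K, 0b10101100) = 0b10000110; 0b10000110 ⊕ 0b01111110 = 0b11111000.
P[4]: D(K, 0b10001110) = 0b10100100; 0b10100100 ⊕ 0b10101100 = 0b00001000.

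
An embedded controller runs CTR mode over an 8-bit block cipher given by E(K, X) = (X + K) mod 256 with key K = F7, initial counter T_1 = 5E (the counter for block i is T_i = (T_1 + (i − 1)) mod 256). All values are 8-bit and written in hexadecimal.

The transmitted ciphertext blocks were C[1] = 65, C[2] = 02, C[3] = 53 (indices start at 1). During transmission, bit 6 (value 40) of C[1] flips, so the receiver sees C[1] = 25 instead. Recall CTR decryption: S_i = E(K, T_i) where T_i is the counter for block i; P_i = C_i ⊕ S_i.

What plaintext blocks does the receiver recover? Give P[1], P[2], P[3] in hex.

P[1] = 70, P[2] = 54, P[3] = 04

Only C[1] changed, to 25. In CTR, a change in C_i flips the same bit in P_i only; the keystream is unaffected. Decrypting the received ciphertext:
P[1]: T = 5E, S = E(K, T) = 55; 25 ⊕ 55 = 70.
P[2]: T = 5F, S = E(K, T) = 56; 02 ⊕ 56 = 54.
P[3]: T = 60, S = E(K, T) = 57; 53 ⊕ 57 = 04.
Blocks that differ from the original plaintext: P[1].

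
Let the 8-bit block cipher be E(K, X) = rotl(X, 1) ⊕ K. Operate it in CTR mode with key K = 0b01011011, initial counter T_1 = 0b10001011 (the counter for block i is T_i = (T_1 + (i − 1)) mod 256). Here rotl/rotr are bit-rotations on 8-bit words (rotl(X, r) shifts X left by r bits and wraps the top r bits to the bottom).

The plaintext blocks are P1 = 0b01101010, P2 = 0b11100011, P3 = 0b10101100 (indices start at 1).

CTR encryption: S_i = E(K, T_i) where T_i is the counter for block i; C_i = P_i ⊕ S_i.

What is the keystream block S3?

C1: T = 0b10001011, S = E(K, T) = 0b01001100; 0b01101010 ⊕ 0b01001100 = 0b00100110.
C2: T = 0b10001100, S = E(K, T) = 0b01000010; 0b11100011 ⊕ 0b01000010 = 0b10100001.
C3: T = 0b10001101, S = E(K, T) = 0b01000000; 0b10101100 ⊕ 0b01000000 = 0b11101100.
So S3 = 0b01000000.

0b01000000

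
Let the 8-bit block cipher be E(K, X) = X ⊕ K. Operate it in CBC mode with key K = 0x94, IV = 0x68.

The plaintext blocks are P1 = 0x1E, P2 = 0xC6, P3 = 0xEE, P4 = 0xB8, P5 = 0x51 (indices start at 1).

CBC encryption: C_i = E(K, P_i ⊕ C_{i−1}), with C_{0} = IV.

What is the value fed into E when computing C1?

0x76

C1: P1 ⊕ 0x68 = 0x76; E(K, 0x76) = 0xE2.
So the input to E for block 1 is 0x76.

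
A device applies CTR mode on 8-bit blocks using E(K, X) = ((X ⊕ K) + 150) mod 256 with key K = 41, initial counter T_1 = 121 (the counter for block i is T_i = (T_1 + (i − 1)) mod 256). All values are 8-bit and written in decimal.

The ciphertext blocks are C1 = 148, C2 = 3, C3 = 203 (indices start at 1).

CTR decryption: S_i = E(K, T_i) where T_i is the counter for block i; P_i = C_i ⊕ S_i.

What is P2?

P2 = 234

P2: T = 122, S = E(K, T) = 233; 3 ⊕ 233 = 234.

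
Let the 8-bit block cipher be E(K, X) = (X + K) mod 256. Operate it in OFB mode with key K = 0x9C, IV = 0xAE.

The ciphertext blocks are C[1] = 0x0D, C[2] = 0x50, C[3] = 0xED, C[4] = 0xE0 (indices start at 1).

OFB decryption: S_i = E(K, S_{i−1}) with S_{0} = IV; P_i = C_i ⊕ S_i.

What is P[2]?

P[2] = 0xB6

P[1]: S = E(K, 0xAE) = 0x4A; 0x0D ⊕ 0x4A = 0x47.
P[2]: S = E(K, 0x4A) = 0xE6; 0x50 ⊕ 0xE6 = 0xB6.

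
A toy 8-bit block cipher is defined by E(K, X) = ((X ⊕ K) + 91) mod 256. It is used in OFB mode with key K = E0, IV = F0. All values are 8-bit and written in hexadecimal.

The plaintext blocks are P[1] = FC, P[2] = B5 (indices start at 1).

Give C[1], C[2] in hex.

C[1] = 5D, C[2] = 67

OFB encryption: S_i = E(K, S_{i−1}) with S_{0} = IV; C_i = P_i ⊕ S_i.
C[1]: S = E(K, F0) = A1; FC ⊕ A1 = 5D.
C[2]: S = E(K, A1) = D2; B5 ⊕ D2 = 67.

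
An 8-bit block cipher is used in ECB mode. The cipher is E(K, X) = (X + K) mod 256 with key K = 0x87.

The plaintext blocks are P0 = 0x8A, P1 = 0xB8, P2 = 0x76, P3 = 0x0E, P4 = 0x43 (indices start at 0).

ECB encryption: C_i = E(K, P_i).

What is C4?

C4 = 0xCA

C4: E(K, 0x43) = 0xCA.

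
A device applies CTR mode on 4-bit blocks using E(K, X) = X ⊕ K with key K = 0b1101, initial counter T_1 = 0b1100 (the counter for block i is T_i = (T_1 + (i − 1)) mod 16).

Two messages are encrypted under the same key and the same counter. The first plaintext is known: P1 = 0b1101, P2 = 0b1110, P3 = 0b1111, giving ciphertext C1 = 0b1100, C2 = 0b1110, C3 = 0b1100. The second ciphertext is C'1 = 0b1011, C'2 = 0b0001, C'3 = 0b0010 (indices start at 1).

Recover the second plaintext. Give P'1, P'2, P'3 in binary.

In CTR with a reused counter, both messages share the same keystream S_i, so C_i ⊕ C'_i = P_i ⊕ P'_i and thus P'_i = P_i ⊕ C_i ⊕ C'_i.
P'1: 0b1101 ⊕ 0b1100 ⊕ 0b1011 = 0b1010.
P'2: 0b1110 ⊕ 0b1110 ⊕ 0b0001 = 0b0001.
P'3: 0b1111 ⊕ 0b1100 ⊕ 0b0010 = 0b0001.

P'1 = 0b1010, P'2 = 0b0001, P'3 = 0b0001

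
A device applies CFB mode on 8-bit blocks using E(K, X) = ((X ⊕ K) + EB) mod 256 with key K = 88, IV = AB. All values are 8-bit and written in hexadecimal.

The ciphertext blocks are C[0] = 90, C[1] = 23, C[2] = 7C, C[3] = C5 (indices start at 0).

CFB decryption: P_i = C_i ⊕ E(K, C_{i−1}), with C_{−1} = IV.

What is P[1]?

P[1] = 20

P[1]: E(K, 90) = 03; 23 ⊕ 03 = 20.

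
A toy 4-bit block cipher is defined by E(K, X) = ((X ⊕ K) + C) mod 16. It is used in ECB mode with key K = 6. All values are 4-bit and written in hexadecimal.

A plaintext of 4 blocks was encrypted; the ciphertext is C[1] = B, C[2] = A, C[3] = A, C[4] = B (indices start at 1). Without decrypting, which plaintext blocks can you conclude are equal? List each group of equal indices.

ECB encrypts each block independently with the same key, so equal ciphertext blocks imply equal plaintext blocks.
C[1] = C[4] = B, so P[1] = P[4].
C[2] = C[3] = A, so P[2] = P[3].

P[1] = P[4]; P[2] = P[3]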